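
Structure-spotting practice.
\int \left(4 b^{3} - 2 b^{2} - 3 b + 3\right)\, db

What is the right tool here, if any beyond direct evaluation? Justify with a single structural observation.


Diagnosis: no special technique — the integrand is a sum of constant multiples of powers of b — integrate term by term.


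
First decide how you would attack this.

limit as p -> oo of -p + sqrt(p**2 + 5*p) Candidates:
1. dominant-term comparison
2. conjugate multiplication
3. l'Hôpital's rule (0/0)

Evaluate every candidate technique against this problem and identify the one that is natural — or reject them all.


Best approach: conjugate multiplication — divergence minus divergence hides a finite answer — expose it by pairing sqrt(p**2 + 5*p) - p with its conjugate.
- dominant-term comparison — no ranking of term growth rates resolves the limit here.
- conjugate multiplication: yes, a natural case for it.
- l'Hôpital's rule (0/0): the expression is a difference driving to ∞ − ∞, not a 0/0 quotient — there is no ratio for the rule to differentiate.


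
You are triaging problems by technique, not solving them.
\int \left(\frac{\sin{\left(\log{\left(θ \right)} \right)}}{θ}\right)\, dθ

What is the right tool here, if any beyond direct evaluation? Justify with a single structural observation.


Best approach: u-substitution — collected, the integrand has one factor that is, up to a constant, the derivative of an inner expression the rest depends on — substitute for that inner expression.


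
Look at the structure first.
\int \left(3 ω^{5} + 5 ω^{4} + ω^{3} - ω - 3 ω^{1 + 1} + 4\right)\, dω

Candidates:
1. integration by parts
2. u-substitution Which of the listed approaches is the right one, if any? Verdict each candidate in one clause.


Technique: no special technique — scan for structure and find none: constant multiples of powers of ω, integrate directly.
- integration by parts: parts would only shuffle a directly integrable integrand.
- u-substitution: any workable substitution here is cosmetic — the integrand is already in directly integrable form.


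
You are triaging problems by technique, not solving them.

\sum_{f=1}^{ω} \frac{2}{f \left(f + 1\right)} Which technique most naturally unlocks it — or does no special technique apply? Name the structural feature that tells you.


Method: telescoping — rewrite \frac{2}{f \left(f + 1\right)} as simple fractions and successive terms eat each other — only the edges survive.


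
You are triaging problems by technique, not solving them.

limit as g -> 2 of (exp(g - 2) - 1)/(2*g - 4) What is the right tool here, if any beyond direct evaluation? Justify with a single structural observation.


Method: l'Hôpital's rule (0/0) — both numerator and denominator vanish at 2: the genuine 0/0 indeterminate that l'Hôpital exists for. One could equally expand both pieces locally and compare leading terms; the rule does that in one stroke.


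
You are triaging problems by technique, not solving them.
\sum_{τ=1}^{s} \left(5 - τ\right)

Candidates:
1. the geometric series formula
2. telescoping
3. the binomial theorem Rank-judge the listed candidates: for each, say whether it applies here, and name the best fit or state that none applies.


Verdict: no special technique — nothing telescopes and nothing is geometric; polynomial terms in τ sum term by term.
- the geometric series formula: no single multiplier carries one term to the next throughout the sum.
- telescoping: the summand is not presented as a shifted difference — a telescoping rewrite may exist, but the displayed structure does not offer one.
- the binomial theorem — no binomial coefficients pair up with complementary powers here.


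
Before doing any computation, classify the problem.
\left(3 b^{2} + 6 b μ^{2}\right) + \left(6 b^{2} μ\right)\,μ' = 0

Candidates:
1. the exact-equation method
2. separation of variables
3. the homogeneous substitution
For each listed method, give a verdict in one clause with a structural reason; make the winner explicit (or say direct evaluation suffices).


Verdict: the exact-equation method — the mixed-partials test passes for 3 b^{2} + 6 b μ^{2} and 6 b^{2} μ, so a potential function exists as presented.
- the exact-equation method: a fit — the right tool for this form.
- separation of variables: no division isolates the independent variable from the unknown.
- the homogeneous substitution — the slope changes under joint rescaling, failing the degree-zero test.


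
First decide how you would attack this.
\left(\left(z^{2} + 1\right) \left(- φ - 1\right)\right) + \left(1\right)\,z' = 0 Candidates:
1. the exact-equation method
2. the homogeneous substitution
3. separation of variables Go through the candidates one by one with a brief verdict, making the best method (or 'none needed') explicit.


Method: separation of variables — one side of the product carries the independent variable, the other the unknown — the textbook separation shape.
- the exact-equation method: the mixed partial derivatives differ, so the left side is not a total differential.
- the homogeneous substitution: the slope is not a function of the ratio of the variables alone.
- separation of variables: applies; the problem has the shape this method handles.


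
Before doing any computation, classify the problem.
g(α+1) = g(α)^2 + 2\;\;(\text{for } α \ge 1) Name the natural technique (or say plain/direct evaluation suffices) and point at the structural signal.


Technique: no special technique — the recurrence is nonlinear in the sequence terms; no linear-recurrence method fits it as written — one iterates or studies it directly.


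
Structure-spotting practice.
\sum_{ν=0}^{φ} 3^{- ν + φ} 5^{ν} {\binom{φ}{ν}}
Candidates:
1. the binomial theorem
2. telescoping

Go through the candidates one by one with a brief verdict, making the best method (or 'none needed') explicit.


Diagnosis: the binomial theorem — {\binom{φ}{ν}} weighting matched powers of 5 and 3 is the expanded form of (5 + 3)^φ — fold it back up.
- the binomial theorem — applies; the problem has the shape this method handles.
- telescoping: the terms as presented offer no neighboring cancellation — a telescoping rewrite may exist, but the displayed structure does not hand one over.


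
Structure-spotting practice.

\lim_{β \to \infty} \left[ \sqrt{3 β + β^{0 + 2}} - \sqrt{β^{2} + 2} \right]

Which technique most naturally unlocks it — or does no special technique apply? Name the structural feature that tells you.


Technique: conjugate multiplication — \sqrt{3 β + β^{0 + 2}} and \sqrt{β^{2} + 2} both blow up, but their difference is tame once the conjugate rationalizes it.


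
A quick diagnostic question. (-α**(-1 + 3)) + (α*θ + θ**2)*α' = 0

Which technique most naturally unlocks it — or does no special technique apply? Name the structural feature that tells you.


Technique: the homogeneous substitution — scaling θ and α together leaves the slope fixed — it depends only on α/θ, so substitute the ratio. A Bernoulli substitution after rearrangement (possibly exchanging dependent and independent variable) is a fair alternative; the homogeneous route works on the equation as it stands.


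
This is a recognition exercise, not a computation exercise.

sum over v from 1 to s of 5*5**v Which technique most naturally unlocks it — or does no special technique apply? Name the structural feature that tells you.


Method: the geometric series formula — consecutive terms stand in a fixed index-free ratio — the geometric sum formula closes it.


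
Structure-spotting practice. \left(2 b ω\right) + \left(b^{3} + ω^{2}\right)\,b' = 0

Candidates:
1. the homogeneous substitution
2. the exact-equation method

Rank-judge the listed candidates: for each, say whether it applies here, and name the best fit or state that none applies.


Technique: the exact-equation method — because the two cross partials coincide, the form is conservative as written — recover its potential in (ω, b).
- the homogeneous substitution — rescaling both variables together changes the slope, so no ratio substitution collapses it.
- the exact-equation method — yes — fits the structure here.


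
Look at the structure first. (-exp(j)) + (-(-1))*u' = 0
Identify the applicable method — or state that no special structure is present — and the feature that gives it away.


Technique: no special technique — solved for the derivative, u never appears on the right — this is a direct integration in j, not a differential-equations problem at heart.


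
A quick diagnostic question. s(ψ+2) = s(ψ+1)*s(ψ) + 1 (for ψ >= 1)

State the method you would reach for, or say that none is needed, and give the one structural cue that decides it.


Best approach: no special technique — once the recursion is nonlinear, characteristic roots, master substitutions, and summation factors are all off the table.


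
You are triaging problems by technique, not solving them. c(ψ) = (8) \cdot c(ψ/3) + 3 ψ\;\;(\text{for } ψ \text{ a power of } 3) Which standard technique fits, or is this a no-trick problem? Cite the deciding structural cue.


Technique: the master substitution — the argument shrinks by the factor 3, so measure the index on a logarithmic scale and the recursion becomes a shift.


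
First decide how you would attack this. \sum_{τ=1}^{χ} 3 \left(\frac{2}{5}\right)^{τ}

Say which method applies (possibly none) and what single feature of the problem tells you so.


Method: the geometric series formula — check a ratio of consecutive terms: it is \frac{2}{5}, independent of the index, so the geometric formula closes the sum.


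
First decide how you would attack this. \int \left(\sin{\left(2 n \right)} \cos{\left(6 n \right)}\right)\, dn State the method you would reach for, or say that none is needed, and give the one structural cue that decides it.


Method: a trigonometric identity — \sin{\left(2 n \right)} \cos{\left(6 n \right)} is a beat pattern — rewrite the product as a sum of single-frequency waves before integrating.


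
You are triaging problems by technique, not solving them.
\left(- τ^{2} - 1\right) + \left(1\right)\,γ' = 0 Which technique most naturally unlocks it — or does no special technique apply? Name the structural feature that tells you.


Verdict: no special technique — solved for the derivative, no γ appears — this is antidifferentiation in τ wearing ODE clothing.


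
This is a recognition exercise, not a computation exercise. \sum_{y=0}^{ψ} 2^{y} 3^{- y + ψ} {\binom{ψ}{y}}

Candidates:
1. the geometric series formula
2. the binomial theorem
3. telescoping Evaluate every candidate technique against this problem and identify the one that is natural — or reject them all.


Technique: the binomial theorem — the summand is term y of a binomial expansion in 2 and 3; the whole sum is a single power.
- the geometric series formula — there is no constant term-to-term ratio.
- the binomial theorem — a fit — the right tool for this form.
- telescoping: neither a shifted-difference shape nor integer-spaced poles are present.


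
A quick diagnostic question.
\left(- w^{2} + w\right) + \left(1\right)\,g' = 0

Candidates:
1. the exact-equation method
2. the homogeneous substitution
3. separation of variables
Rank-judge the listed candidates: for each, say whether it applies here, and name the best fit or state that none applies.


Method: no special technique — solved for the derivative, no g appears — this is antidifferentiation in w wearing ODE clothing.
- the exact-equation method — no dependence on the unknown anywhere: exactness is a label without content here.
- the homogeneous substitution — the ratio substitution does not collapse this equation.
- separation of variables — any separation here is vacuous (nothing depends on the unknown); direct integration is the honest label.


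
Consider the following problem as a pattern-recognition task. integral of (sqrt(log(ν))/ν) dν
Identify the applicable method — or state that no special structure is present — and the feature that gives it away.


Best approach: u-substitution — collected, the integrand has one factor that is, up to a constant, the derivative of an inner expression the rest depends on — substitute for that inner expression.


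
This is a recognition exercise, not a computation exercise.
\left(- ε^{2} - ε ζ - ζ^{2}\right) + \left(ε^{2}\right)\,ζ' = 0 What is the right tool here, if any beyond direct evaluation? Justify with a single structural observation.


Best approach: the homogeneous substitution — the slope's numerator and denominator have matching total degree, so it depends only on ζ/ε and the ratio substitution collapses it.


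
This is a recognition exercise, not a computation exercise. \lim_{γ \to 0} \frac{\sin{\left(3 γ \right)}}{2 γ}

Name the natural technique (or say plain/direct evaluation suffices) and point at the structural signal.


Best approach: l'Hôpital's rule (0/0) — substituting 0 gives 0 over 0; differentiate top and bottom once and re-evaluate. A first-order expansion at the point is an equally standard path; the rule packages it.


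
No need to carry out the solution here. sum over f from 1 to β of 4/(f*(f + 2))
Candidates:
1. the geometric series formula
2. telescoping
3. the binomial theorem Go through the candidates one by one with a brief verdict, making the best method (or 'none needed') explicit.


Diagnosis: telescoping — poles of 4/(f*(f + 2)) differ by an integer, the telltale of a telescoping partial-fraction sum.
- the geometric series formula: consecutive terms are not related by a fixed multiplier.
- telescoping — applicable, and directly so.
- the binomial theorem — no binomial coefficients pair up with complementary powers here.


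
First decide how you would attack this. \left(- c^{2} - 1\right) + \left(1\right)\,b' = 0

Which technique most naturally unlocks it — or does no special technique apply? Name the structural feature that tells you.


Technique: no special technique — solved for the derivative, b never appears on the right — this is a direct integration in c, not a differential-equations problem at heart.


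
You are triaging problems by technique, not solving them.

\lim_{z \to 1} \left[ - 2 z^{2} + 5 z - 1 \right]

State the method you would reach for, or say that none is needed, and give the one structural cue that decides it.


Method: no special technique — nothing blocks direct substitution at 1: plug in and finish.


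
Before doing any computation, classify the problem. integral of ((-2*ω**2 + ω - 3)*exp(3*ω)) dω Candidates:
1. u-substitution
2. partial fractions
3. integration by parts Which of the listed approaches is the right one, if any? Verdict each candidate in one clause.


Best approach: integration by parts — -2*ω**2 + ω - 3 dies after finitely many derivatives while exp(3*ω) cycles under integration — the tabular/parts setup.
- u-substitution — no subexpression of the integrand pairs with its own derivative as a factor — individual terms may offer their own substitutions, but any change of variable covering the whole integral would have to be constructed from outside the expression.
- partial fractions — there is no rational-function structure to decompose.
- integration by parts: yes — fits the structure here.


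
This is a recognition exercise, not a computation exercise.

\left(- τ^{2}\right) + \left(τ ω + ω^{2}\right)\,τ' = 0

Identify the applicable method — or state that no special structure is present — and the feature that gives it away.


Technique: the homogeneous substitution — scaling ω and τ together leaves the slope fixed — it depends only on τ/ω, so substitute the ratio. A Bernoulli substitution after rearrangement (possibly exchanging dependent and independent variable) is a fair alternative; the homogeneous route works on the equation as it stands.


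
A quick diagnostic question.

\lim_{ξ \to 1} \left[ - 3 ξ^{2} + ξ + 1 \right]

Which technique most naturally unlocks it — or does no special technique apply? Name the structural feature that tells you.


Method: no special technique — the expression is continuous at 1 — substitute and evaluate; no indeterminate form appears.


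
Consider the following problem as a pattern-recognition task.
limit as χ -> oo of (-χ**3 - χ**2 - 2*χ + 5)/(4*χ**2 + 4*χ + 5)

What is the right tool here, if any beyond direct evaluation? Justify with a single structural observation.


Method: dominant-term comparison — as χ grows, only the highest-degree terms matter — compare leading terms and read the limit off. Differentiating the expression as a single quotient would eventually settle it as well; matching dominant growth settles it immediately.


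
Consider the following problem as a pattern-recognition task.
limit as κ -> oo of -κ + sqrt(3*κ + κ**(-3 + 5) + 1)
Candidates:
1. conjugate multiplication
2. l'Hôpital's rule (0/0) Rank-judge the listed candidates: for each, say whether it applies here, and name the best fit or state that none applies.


Method: conjugate multiplication — turning the difference into a conjugate-rationalized ratio makes the limit readable.
- conjugate multiplication — applies; the problem has the shape this method handles.
- l'Hôpital's rule (0/0): substitution produces ∞ − ∞ rather than a vanishing quotient; the rule needs a 0/0 ratio to act on.


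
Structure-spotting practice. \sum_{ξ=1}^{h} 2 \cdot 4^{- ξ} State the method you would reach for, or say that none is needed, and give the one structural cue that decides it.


Method: the geometric series formula — consecutive terms stand in a fixed index-free ratio — the geometric sum formula closes it.


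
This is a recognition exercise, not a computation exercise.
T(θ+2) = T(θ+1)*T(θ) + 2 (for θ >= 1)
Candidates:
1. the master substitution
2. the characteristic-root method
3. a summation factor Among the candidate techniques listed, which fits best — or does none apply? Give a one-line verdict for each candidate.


Method: no special technique — the map from one term to the next is curved, not linear, so linear closed-form machinery does not attach.
- the master substitution — the recursion shifts the index rather than dividing it.
- the characteristic-root method: the recursion is nonlinear in the sequence values, so no linear-modes ansatz applies.
- a summation factor: the recursion is nonlinear — outside the first-order linear family a summation factor addresses.


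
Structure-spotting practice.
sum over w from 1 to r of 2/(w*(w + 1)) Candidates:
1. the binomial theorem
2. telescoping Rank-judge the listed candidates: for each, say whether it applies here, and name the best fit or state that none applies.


Diagnosis: telescoping — the summand 2/(w*(w + 1)) decomposes into fractions whose poles differ by an integer shift — the series collapses.
- the binomial theorem: the summand does not match any term pattern of an expanded binomial power.
- telescoping — applies; the problem has the shape this method handles.


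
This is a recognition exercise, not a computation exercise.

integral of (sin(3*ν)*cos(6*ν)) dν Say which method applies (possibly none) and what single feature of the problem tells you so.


Best approach: a trigonometric identity — distinct frequencies under one product (sin(3*ν)*cos(6*ν)): the product-to-sum identity is the systematic route to an integrable form.


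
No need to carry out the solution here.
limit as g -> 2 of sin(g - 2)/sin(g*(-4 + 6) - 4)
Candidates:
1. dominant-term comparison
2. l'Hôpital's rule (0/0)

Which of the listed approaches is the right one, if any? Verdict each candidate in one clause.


Method: l'Hôpital's rule (0/0) — plug in 2: top and bottom both hit zero, so differentiate each and retry. A first-order expansion at the point is an equally standard path; the rule packages it.
- dominant-term comparison: no dominant power emerges to decide the limit by degree comparison.
- l'Hôpital's rule (0/0) — applies; the problem has the shape this method handles.


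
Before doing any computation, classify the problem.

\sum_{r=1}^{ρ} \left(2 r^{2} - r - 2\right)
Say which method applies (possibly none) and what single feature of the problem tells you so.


Technique: no special technique — no cancellation, no constant ratio, no binomial weights — just polynomial terms summed directly.


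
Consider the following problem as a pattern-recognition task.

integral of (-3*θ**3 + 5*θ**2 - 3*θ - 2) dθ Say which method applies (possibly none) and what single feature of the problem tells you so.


Diagnosis: no special technique — every term is a constant multiple of a power of θ; term-wise power-rule integration needs no preliminary transformation.


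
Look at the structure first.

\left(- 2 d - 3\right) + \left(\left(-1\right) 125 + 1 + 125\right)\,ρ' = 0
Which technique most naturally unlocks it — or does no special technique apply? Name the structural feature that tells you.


Verdict: no special technique — solved for the derivative, no ρ appears — this is antidifferentiation in d wearing ODE clothing.


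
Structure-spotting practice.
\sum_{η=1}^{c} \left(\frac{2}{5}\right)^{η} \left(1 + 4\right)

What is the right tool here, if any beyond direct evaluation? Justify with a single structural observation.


Technique: the geometric series formula — check a ratio of consecutive terms: it is \frac{2}{5}, independent of the index, so the geometric formula closes the sum.


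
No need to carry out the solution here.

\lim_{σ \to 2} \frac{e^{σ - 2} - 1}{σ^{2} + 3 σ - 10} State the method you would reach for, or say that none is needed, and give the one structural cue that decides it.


Verdict: l'Hôpital's rule (0/0) — plug in 2: top and bottom both hit zero, so differentiate each and retry. One could equally expand both pieces locally and compare leading terms; the rule does that in one stroke.


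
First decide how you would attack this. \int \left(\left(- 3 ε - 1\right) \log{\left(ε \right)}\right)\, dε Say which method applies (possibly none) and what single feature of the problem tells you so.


Technique: integration by parts — one parts step with u = \log{\left(ε \right)} trades the logarithm for an algebraic integrand.


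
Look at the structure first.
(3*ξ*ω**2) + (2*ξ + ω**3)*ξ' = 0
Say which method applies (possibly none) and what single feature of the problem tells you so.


Verdict: the exact-equation method — this form is already the differential of something: the matching mixed partials of 3*ξ*ω**2 and 2*ξ + ω**3 prove it.


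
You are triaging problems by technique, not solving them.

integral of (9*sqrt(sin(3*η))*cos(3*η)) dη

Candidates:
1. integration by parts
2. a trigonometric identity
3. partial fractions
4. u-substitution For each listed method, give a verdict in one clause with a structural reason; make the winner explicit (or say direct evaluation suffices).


Method: u-substitution — collected, the integrand has one factor that is, up to a constant, the derivative of an inner expression the rest depends on — substitute for that inner expression.
- integration by parts: there is no nonconstant-polynomial-times-kernel split with an exp, sine, cosine (degree-1 argument), or logarithm partner.
- a trigonometric identity: the trigonometric factor has no even power to reduce and no cross-frequency product to convert — the standard power-reduction and product-to-sum identities do not engage it.
- partial fractions — there is no rational-function structure to decompose.
- u-substitution: applicable, and directly so.


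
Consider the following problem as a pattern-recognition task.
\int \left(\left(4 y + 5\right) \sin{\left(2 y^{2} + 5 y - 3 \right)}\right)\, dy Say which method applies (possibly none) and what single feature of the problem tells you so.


Best approach: u-substitution — read it as f(2 y^{2} + 5 y - 3) times a constant multiple of d(2 y^{2} + 5 y - 3): one substitution, u = 2 y^{2} + 5 y - 3, finishes it.


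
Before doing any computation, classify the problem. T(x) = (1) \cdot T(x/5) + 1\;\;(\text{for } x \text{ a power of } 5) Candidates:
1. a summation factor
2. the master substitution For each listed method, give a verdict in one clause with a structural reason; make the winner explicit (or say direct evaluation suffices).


Verdict: the master substitution — treat m = log base 5 of x as the new clock: one recursion step advances m by one while x scales by 5.
- a summation factor: the recursion divides its index rather than shifting it — there is no previous-term chain for a summation factor to telescope.
- the master substitution: yes — fits the structure here.


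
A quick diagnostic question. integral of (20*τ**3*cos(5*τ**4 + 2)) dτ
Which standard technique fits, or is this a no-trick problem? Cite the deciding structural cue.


Diagnosis: u-substitution — differentiating the inner expression 5*τ**4 + 2 produces the factor 20*τ**3 up to a constant multiple, so substituting u = 5*τ**4 + 2 reduces everything to a one-variable integral in u.


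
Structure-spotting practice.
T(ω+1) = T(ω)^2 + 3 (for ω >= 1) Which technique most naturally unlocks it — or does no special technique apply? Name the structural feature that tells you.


Diagnosis: no special technique — the map from one term to the next is curved, not linear, so linear closed-form machinery does not attach.


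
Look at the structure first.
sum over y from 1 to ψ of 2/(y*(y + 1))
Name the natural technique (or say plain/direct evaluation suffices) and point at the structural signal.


Best approach: telescoping — split 2/(y*(y + 1)) by partial fractions and the pieces are one function at shifted arguments — interior terms cancel.


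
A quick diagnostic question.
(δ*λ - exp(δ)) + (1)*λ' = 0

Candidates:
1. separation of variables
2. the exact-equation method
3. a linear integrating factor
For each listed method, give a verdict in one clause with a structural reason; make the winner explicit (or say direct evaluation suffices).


Best approach: a linear integrating factor — λ enters only linearly with coefficient δ; multiply by exp of the integral of δ and the left side becomes one derivative.
- separation of variables — the two dependences do not factor apart.
- the exact-equation method — the mixed-partials test fails on this split — it is not an exact differential as presented.
- a linear integrating factor — applicable, and directly so.


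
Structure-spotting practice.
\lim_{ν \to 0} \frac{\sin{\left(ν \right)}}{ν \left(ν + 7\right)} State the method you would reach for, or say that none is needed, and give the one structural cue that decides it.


Best approach: l'Hôpital's rule (0/0) — numerator and denominator both vanish at 0 — a genuine 0/0 form, which is exactly when l'Hôpital applies. A first-order expansion at the point is an equally standard path; the rule packages it.


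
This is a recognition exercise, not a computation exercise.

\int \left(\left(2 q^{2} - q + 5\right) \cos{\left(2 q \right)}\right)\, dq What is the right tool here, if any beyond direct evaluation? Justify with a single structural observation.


Verdict: integration by parts — a polynomial 2 q^{2} - q + 5 against the kernel \cos{\left(2 q \right)} is the signature bounded-ladder case for integration by parts.


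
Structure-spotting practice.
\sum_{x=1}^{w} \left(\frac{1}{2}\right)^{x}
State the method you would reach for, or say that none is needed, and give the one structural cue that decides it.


Method: the geometric series formula — each summand is the previous one scaled by \frac{1}{2}; that constant multiplier is itself the geometric structure.


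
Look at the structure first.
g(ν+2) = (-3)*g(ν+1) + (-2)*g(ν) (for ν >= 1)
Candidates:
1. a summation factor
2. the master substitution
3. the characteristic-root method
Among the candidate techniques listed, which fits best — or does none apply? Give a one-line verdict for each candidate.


Best approach: the characteristic-root method — every coefficient is a fixed number and the forcing is zero — substitute r^ν and read off the root equation.
- a summation factor — the recurrence reaches back more than one step, outside the first-order family a summation factor normalizes.
- the master substitution — the recursion steps by a constant offset, so exponential reindexing is pointless.
- the characteristic-root method: applicable, and directly so.


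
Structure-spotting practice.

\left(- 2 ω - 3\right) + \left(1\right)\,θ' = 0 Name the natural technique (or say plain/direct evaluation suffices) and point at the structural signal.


Verdict: no special technique — the slope is a function of ω alone, so integrate both sides directly.


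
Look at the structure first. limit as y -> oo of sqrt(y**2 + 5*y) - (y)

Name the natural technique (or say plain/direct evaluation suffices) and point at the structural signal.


Method: conjugate multiplication — both pieces blow up but their difference is finite; the conjugate trick rationalizes sqrt(y**2 + 5*y) - y.


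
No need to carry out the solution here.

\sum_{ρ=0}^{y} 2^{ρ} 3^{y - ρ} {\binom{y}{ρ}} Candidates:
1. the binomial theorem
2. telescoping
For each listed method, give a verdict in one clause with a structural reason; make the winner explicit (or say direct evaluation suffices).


Method: the binomial theorem — terms weighting {\binom{y}{ρ}} against matched powers of 2 and 3 reassemble into (2 + 3)^y by the binomial theorem.
- the binomial theorem — a fit — the right tool for this form.
- telescoping — as presented, consecutive terms share no shifted copy to cancel against — no rewrite is on display to change that.


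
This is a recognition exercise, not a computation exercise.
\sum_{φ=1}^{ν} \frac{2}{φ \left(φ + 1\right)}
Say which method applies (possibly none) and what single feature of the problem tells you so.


Verdict: telescoping — \frac{2}{φ \left(φ + 1\right)} hides a difference of shifted reciprocals — decompose it and the middle of the sum vanishes.


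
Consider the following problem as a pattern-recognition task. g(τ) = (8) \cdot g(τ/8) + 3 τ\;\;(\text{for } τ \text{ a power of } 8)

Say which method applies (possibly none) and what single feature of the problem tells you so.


Method: the master substitution — the argument shrinks by the factor 8, so measure the index on a logarithmic scale and the recursion becomes a shift.


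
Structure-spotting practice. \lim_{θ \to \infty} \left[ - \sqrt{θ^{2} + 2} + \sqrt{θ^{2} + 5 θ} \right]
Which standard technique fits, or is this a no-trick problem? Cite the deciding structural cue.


Verdict: conjugate multiplication — \sqrt{θ^{2} + 5 θ} and \sqrt{θ^{2} + 2} both blow up, but their difference is tame once the conjugate rationalizes it.


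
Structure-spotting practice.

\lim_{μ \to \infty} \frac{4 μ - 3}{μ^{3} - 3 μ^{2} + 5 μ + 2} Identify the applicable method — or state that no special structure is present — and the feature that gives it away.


Best approach: dominant-term comparison — at large μ only the top-degree terms survive; compare the leading terms and the limit falls out. Viewed as a single quotient this is an ∞/∞ form — an at-infinity application of l'Hôpital's rule would also resolve it; comparing leading growth reads the answer without differentiating.


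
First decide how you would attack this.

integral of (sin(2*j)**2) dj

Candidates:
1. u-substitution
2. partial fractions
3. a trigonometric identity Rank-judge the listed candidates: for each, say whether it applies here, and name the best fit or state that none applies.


Best approach: a trigonometric identity — the exponent on sin(2*j)**2 is even — the power-reduction identity is the standard preprocessing step.
- u-substitution — no subexpression of the integrand serves as a whole-integral substitution inner — individual terms may offer their own, but none carries its derivative as a factor of the full integrand; a working change of variable would have to be constructed from outside the expression.
- partial fractions: there is no rational-function structure to decompose.
- a trigonometric identity: yes — fits the structure here.


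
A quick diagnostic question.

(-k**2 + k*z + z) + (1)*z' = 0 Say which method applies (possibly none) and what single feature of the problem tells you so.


Diagnosis: a linear integrating factor — the unknown enters only to the first power against a nonzero forcing term — the integrating-factor template applies directly.


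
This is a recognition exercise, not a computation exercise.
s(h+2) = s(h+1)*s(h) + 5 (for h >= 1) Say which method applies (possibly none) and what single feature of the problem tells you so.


Technique: no special technique — this one you iterate or analyze qualitatively: the nonlinearity defeats linear solution methods.


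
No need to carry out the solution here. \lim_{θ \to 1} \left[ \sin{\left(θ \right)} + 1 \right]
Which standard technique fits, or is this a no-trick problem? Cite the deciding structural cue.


Diagnosis: no special technique — no vanishing denominator and no indeterminate clash at the point — evaluation is immediate.


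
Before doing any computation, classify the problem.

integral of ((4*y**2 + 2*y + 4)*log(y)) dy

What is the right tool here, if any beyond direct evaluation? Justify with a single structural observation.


Diagnosis: integration by parts — logs resist antidifferentiation but differentiate beautifully; pair log(y) with the polynomial 4*y**2 + 2*y + 4 via parts.


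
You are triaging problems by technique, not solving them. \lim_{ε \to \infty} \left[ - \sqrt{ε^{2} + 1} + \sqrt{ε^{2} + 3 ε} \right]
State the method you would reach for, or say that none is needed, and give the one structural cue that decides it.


Method: conjugate multiplication — the ∞ − ∞ radical form is the exact trigger for the conjugate maneuver.


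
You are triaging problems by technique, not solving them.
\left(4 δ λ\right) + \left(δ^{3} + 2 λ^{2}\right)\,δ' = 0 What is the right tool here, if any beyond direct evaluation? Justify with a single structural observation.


Best approach: the exact-equation method — check exactness first: here it holds (4 δ λ, δ^{3} + 2 λ^{2} have matching cross partials), so no integrating factor is needed.


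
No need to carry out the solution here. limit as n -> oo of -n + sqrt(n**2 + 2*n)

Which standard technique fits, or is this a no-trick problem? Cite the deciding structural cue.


Technique: conjugate multiplication — sqrt(n**2 + 2*n) and n both blow up, but their difference is tame once the conjugate rationalizes it.


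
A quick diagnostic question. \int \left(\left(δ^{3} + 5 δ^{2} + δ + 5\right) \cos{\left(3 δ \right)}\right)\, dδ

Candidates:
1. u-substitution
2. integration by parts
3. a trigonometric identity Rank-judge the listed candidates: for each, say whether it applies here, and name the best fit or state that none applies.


Verdict: integration by parts — a polynomial δ^{3} + 5 δ^{2} + δ + 5 against the kernel \cos{\left(3 δ \right)} is the signature bounded-ladder case for integration by parts.
- u-substitution: no subexpression of the integrand pairs with its own derivative as a factor — individual terms may offer their own substitutions, but any change of variable covering the whole integral would have to be constructed from outside the expression.
- integration by parts — yes — fits the structure here.
- a trigonometric identity: no even trigonometric power and no product of distinct frequencies to rewrite.


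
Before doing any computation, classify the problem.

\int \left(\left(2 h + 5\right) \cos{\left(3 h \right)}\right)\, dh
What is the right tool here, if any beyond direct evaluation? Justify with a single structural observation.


Diagnosis: integration by parts — a polynomial factor 2 h + 5 multiplies \cos{\left(3 h \right)}; differentiating 2 h + 5 lowers its degree while \cos{\left(3 h \right)} integrates cleanly, so parts wins.


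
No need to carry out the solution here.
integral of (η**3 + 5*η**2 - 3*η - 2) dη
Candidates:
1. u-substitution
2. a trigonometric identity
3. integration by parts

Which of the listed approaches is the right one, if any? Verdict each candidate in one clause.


Method: no special technique — the integrand is a sum of constant multiples of powers of η — integrate term by term.
- u-substitution: any workable substitution here is cosmetic — the integrand is already in directly integrable form.
- a trigonometric identity: there is no trigonometric structure at all — the integrand carries no sine or cosine to rewrite.
- integration by parts — splitting off a factor buys nothing — the integrand integrates directly without parts.


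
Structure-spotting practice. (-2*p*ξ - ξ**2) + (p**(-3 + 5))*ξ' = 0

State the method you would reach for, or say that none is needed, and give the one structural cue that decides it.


Technique: the homogeneous substitution — the slope's numerator and denominator have matching total degree, so it depends only on ξ/p and the ratio substitution collapses it. This doubles as a Bernoulli equation in the unknown as written; the homogeneous route needs no setup at all.


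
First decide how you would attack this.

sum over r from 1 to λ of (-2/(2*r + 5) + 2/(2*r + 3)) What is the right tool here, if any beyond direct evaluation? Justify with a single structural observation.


Best approach: telescoping — the piece each term subtracts is 2/(2*r + 3) advanced by one index, and it reappears with a plus sign leading the following term — the sum collapses to its boundary terms.


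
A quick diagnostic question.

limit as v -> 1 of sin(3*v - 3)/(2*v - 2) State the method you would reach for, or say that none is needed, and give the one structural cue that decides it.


Verdict: l'Hôpital's rule (0/0) — plug in 1: top and bottom both hit zero, so differentiate each and retry. Expanding numerator and denominator to first order gives the same value — the rule automates exactly that.


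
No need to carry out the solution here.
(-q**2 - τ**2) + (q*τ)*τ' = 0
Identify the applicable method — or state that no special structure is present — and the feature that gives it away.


Diagnosis: the homogeneous substitution — the slope's numerator and denominator have matching total degree, so it depends only on τ/q and the ratio substitution collapses it. A Bernoulli substitution is a fair alternative on this equation directly; the homogeneous reading takes it as given.


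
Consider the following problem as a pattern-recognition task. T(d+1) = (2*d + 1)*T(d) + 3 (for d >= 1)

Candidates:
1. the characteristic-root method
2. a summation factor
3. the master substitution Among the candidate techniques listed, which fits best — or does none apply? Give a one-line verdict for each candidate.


Verdict: a summation factor — with the index-dependent coefficient 2*d + 1, dividing by the cumulative product turns the left side into a pure difference.
- the characteristic-root method — the coefficients change with the index, which the root method cannot absorb.
- a summation factor — applicable, and directly so.
- the master substitution: the recursive argument is a shift of the index, not a fixed fraction of it.


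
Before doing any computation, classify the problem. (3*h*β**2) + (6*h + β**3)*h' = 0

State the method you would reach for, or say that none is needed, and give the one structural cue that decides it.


Method: the exact-equation method — 3*h*β**2 and 6*h + β**3 pass the exactness check on the nose, so no integrating factor in β or h is needed at all.
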